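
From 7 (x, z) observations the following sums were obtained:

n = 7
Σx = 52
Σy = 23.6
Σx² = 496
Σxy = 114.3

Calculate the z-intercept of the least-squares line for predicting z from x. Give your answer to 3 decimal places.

7.503

Sxx = Σx² − (Σx)²/n = 496 − 386.285714 = 109.714286
Sxy = Σxy − (Σx)(Σy)/n = 114.3 − 175.314286 = -61.014286
b = Sxy/Sxx = -61.014286/109.714286 = -0.556120
a = ȳ − b·x̄ = 3.371429 − (-0.556120)·7.428571 = 7.502604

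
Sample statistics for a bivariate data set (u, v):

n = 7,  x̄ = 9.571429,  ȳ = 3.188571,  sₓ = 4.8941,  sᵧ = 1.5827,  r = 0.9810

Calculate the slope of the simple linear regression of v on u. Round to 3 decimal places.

b = r · sᵧ/sₓ = 0.981 · 1.5827/4.8941 = 0.317245

0.317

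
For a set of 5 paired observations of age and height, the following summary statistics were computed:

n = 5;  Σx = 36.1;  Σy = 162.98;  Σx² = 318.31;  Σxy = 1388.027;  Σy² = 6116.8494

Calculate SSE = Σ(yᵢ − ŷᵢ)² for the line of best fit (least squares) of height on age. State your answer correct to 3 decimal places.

Sxx = Σx² − (Σx)²/n = 318.31 − 260.642 = 57.668
Sxy = Σxy − (Σx)(Σy)/n = 1388.027 − 1176.7156 = 211.3114
Syy = Σy² − (Σy)²/n = 6116.8494 − 5312.49608 = 804.35332
b = Sxy/Sxx = 211.3114/57.668 = 3.664275
SSE = Syy − b·Sxy = 804.35332 − 3.664275·211.3114 = 30.050279

30.050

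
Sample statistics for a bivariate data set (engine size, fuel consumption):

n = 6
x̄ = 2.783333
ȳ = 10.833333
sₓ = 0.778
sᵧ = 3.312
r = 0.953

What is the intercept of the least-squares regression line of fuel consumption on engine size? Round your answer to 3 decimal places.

b = r · sᵧ/sₓ = 0.953 · 3.312/0.778 = 4.056987
a = ȳ − b·x̄ = 10.833333 − 4.056987·2.783333 = -0.458613

-0.459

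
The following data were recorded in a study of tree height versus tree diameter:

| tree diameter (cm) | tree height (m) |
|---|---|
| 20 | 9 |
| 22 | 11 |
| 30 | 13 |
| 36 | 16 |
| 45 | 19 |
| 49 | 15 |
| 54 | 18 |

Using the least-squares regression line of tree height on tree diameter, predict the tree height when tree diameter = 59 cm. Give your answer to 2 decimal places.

n = 7, Σx = 256, Σy = 101, Σxy = 3950, Σx² = 10422
Sxx = Σx² − (Σx)²/n = 10422 − 9362.285714 = 1059.714286
Sxy = Σxy − (Σx)(Σy)/n = 3950 − 3693.714286 = 256.285714
b = Sxy/Sxx = 256.285714/1059.714286 = 0.241844
a = ȳ − b·x̄ = 14.428571 − 0.241844·36.571429 = 5.583985
ŷ(59) = a + b·59 = 5.583985 + 0.241844·59 = 19.852791

19.85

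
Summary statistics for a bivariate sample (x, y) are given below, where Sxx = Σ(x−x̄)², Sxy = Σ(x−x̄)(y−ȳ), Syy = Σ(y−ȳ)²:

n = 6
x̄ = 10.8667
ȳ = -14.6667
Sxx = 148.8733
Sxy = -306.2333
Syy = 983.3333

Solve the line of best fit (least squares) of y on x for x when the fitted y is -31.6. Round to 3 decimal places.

b = Sxy/Sxx = -306.2333/148.8733 = -2.057006
a = ȳ − b·x̄ = -14.6667 − (-2.057006)·10.8667 = 7.686169
Set a + b·x = -31.6: x = (-31.6 − 7.686169) / (-2.057006) = 19.098712

19.099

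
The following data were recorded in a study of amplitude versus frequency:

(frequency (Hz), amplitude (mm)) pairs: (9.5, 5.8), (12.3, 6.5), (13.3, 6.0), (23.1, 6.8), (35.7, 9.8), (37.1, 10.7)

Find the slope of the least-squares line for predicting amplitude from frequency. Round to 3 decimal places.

0.166

n = 6, Σx = 131, Σy = 45.6, Σxy = 1118.76, Σx² = 3602.94
Sxx = Σx² − (Σx)²/n = 3602.94 − 2860.166667 = 742.773333
Sxy = Σxy − (Σx)(Σy)/n = 1118.76 − 995.6 = 123.16
b = Sxy/Sxx = 123.16/742.773333 = 0.165811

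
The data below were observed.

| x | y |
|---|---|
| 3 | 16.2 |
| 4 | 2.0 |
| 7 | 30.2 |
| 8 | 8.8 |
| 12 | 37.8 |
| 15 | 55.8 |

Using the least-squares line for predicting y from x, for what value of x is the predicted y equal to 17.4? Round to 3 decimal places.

6.088

n = 6, Σx = 49, Σy = 150.8, Σxy = 1629, Σx² = 507
Sxx = Σx² − (Σx)²/n = 507 − 400.166667 = 106.833333
Sxy = Σxy − (Σx)(Σy)/n = 1629 − 1231.533333 = 397.466667
b = Sxy/Sxx = 397.466667/106.833333 = 3.720437
a = ȳ − b·x̄ = 25.133333 − 3.720437·8.166667 = -5.250234
Set a + b·x = 17.4: x = (17.4 − (-5.250234)) / 3.720437 = 6.088058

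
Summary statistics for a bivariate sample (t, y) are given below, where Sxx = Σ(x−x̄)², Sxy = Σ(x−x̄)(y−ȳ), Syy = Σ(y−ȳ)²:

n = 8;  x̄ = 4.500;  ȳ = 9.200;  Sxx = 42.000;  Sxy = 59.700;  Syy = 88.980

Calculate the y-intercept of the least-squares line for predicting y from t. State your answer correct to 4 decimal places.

b = Sxy/Sxx = 59.7/42 = 1.421429
a = ȳ − b·x̄ = 9.2 − 1.421429·4.5 = 2.803571

2.8036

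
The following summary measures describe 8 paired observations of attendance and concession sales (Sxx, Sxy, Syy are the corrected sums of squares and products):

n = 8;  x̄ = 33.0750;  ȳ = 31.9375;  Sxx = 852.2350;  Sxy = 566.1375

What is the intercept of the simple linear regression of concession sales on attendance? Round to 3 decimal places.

b = Sxy/Sxx = 566.1375/852.235 = 0.664297
a = ȳ − b·x̄ = 31.9375 − 0.664297·33.075 = 9.965863

9.966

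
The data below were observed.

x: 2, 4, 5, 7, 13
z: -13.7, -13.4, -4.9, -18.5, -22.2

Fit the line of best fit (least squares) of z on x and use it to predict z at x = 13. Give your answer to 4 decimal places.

-21.5379

n = 5, Σx = 31, Σy = -72.7, Σxy = -523.6, Σx² = 263
Sxx = Σx² − (Σx)²/n = 263 − 192.2 = 70.8
Sxy = Σxy − (Σx)(Σy)/n = -523.6 − (-450.74) = -72.86
b = Sxy/Sxx = -72.86/70.8 = -1.029096
a = ȳ − b·x̄ = -14.54 − (-1.029096)·6.2 = -8.159605
ŷ(13) = a + b·13 = -8.159605 + (-1.029096)·13 = -21.537853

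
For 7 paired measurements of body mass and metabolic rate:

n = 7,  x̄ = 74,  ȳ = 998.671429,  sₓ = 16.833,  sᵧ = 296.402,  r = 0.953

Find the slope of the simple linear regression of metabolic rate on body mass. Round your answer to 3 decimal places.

16.781

b = r · sᵧ/sₓ = 0.953 · 296.402/16.833 = 16.780794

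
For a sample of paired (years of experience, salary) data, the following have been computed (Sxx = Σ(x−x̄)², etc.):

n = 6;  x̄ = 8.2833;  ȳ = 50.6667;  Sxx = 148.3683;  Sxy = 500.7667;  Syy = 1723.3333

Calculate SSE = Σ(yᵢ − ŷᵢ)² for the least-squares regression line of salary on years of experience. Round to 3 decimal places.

33.166

b = Sxy/Sxx = 500.7667/148.3683 = 3.375160
SSE = Syy − b·Sxy = 1723.3333 − 3.375160·500.7667 = 33.165738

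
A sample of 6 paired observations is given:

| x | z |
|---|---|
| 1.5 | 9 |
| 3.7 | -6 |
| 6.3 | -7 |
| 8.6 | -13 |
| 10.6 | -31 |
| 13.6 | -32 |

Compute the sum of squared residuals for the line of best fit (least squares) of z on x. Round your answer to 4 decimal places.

n = 6, Σx = 44.3, Σy = -80, Σxy = -928.4, Σx² = 426.91, Σy² = 2320
Sxx = Σx² − (Σx)²/n = 426.91 − 327.081667 = 99.828333
Sxy = Σxy − (Σx)(Σy)/n = -928.4 − (-590.666667) = -337.733333
Syy = Σy² − (Σy)²/n = 2320 − 1066.666667 = 1253.333333
b = Sxy/Sxx = -337.733333/99.828333 = -3.383141
SSE = Syy − b·Sxy = 1253.333333 − (-3.383141)·(-337.733333) = 110.733826

110.7338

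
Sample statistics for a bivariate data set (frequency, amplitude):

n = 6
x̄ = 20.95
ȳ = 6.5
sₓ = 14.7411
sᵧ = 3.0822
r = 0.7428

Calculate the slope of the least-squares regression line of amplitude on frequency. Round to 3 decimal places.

b = r · sᵧ/sₓ = 0.7428 · 3.0822/14.7411 = 0.155311

0.155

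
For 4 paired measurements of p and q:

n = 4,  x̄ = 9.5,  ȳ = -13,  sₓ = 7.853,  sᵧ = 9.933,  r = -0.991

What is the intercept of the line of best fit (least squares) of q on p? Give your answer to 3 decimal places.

-1.092

b = r · sᵧ/sₓ = -0.991 · 9.933/7.853 = -1.253483
a = ȳ − b·x̄ = -13 − (-1.253483)·9.5 = -1.091910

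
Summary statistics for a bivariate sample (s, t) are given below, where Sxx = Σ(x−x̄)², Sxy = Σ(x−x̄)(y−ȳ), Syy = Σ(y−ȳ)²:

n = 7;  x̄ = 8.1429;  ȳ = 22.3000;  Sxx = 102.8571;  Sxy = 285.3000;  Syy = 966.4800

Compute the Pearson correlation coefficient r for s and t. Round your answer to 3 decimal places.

0.905

r = Sxy/√(Sxx·Syy) = 285.3/√(99409.330008) = 285.3/315.292452 = 0.904874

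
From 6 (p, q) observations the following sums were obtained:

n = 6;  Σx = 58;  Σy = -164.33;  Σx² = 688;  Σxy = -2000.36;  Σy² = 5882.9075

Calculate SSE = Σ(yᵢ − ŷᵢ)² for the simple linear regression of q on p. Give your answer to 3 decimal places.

Sxx = Σx² − (Σx)²/n = 688 − 560.666667 = 127.333333
Sxy = Σxy − (Σx)(Σy)/n = -2000.36 − (-1588.523333) = -411.836667
Syy = Σy² − (Σy)²/n = 5882.9075 − 4500.724817 = 1382.182683
b = Sxy/Sxx = -411.836667/127.333333 = -3.234319
SSE = Syy − b·Sxy = 1382.182683 − (-3.234319)·(-411.836667) = 50.171374

50.171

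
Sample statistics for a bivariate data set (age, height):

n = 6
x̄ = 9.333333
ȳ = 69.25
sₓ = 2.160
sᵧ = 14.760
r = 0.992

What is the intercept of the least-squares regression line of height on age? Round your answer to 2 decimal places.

5.98

b = r · sᵧ/sₓ = 0.992 · 14.76/2.16 = 6.778667
a = ȳ − b·x̄ = 69.25 − 6.778667·9.333333 = 5.982447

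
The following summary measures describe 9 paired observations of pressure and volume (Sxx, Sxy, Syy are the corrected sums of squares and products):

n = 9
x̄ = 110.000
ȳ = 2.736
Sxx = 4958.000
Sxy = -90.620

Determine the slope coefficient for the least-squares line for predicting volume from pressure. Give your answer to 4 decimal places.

b = Sxy/Sxx = -90.62/4958 = -0.018278

-0.0183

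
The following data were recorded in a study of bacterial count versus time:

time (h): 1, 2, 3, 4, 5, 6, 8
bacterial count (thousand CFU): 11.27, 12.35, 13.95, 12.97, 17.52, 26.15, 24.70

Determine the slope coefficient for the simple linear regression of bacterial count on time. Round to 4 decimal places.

n = 7, Σx = 29, Σy = 118.91, Σxy = 571.8, Σx² = 155
Sxx = Σx² − (Σx)²/n = 155 − 120.142857 = 34.857143
Sxy = Σxy − (Σx)(Σy)/n = 571.8 − 492.627143 = 79.172857
b = Sxy/Sxx = 79.172857/34.857143 = 2.271352

2.2714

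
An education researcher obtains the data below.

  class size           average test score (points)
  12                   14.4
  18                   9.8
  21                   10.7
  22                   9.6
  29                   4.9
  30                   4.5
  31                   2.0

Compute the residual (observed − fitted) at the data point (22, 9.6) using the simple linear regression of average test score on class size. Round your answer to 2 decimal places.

n = 7, Σx = 163, Σy = 55.9, Σxy = 1124.2, Σx² = 4095
Sxx = Σx² − (Σx)²/n = 4095 − 3795.571429 = 299.428571
Sxy = Σxy − (Σx)(Σy)/n = 1124.2 − 1301.671429 = -177.471429
b = Sxy/Sxx = -177.471429/299.428571 = -0.592700
a = ȳ − b·x̄ = 7.985714 − (-0.592700)·23.285714 = 21.787166
ŷ(22) = 21.787166 + (-0.592700)·22 = 8.747758
residual = y − ŷ = 9.6 − 8.747758 = 0.852242

0.85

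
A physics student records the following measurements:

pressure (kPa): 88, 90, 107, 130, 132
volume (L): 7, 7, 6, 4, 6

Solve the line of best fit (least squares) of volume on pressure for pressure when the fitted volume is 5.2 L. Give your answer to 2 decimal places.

n = 5, Σx = 547, Σy = 30, Σxy = 3200, Σx² = 61617
Sxx = Σx² − (Σx)²/n = 61617 − 59841.8 = 1775.2
Sxy = Σxy − (Σx)(Σy)/n = 3200 − 3282 = -82
b = Sxy/Sxx = -82/1775.2 = -0.046192
a = ȳ − b·x̄ = 6 − (-0.046192)·109.4 = 11.053402
Set a + b·x = 5.2: x = (5.2 − 11.053402) / (-0.046192) = 126.719024

126.72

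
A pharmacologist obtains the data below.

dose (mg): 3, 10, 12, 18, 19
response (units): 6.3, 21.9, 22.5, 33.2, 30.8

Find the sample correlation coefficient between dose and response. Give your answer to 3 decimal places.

n = 5, Σx = 62, Σy = 114.7, Σxy = 1690.7, Σx² = 938, Σy² = 3076.43
Sxx = Σx² − (Σx)²/n = 938 − 768.8 = 169.2
Sxy = Σxy − (Σx)(Σy)/n = 1690.7 − 1422.28 = 268.42
Syy = Σy² − (Σy)²/n = 3076.43 − 2631.218 = 445.212
r = Sxy/√(Sxx·Syy) = 268.42/√(75329.8704) = 268.42/274.462876 = 0.977983

0.978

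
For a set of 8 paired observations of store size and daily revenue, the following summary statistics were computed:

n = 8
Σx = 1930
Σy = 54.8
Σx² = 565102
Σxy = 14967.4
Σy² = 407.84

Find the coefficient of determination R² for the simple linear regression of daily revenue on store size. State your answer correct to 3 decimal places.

0.945

Sxx = Σx² − (Σx)²/n = 565102 − 465612.5 = 99489.5
Sxy = Σxy − (Σx)(Σy)/n = 14967.4 − 13220.5 = 1746.9
Syy = Σy² − (Σy)²/n = 407.84 − 375.38 = 32.46
R² = Sxy²/(Sxx·Syy) = (1746.9)²/(99489.5·32.46) = 0.944953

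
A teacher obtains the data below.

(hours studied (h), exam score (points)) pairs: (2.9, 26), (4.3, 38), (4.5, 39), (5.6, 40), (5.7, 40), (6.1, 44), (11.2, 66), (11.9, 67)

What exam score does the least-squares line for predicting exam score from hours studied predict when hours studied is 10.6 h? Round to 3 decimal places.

n = 8, Σx = 52.2, Σy = 360, Σxy = 2671.2, Σx² = 415.26
Sxx = Σx² − (Σx)²/n = 415.26 − 340.605 = 74.655
Sxy = Σxy − (Σx)(Σy)/n = 2671.2 − 2349 = 322.2
b = Sxy/Sxx = 322.2/74.655 = 4.315853
a = ȳ − b·x̄ = 45 − 4.315853·6.525 = 16.839060
ŷ(10.6) = a + b·10.6 = 16.839060 + 4.315853·10.6 = 62.587101

62.587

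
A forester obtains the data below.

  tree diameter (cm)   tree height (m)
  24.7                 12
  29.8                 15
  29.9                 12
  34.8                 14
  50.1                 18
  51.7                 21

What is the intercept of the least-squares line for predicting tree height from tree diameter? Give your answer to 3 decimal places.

n = 6, Σx = 221, Σy = 92, Σxy = 3576.9, Σx² = 8786.08
Sxx = Σx² − (Σx)²/n = 8786.08 − 8140.166667 = 645.913333
Sxy = Σxy − (Σx)(Σy)/n = 3576.9 − 3388.666667 = 188.233333
b = Sxy/Sxx = 188.233333/645.913333 = 0.291422
a = ȳ − b·x̄ = 15.333333 − 0.291422·36.833333 = 4.599291

4.599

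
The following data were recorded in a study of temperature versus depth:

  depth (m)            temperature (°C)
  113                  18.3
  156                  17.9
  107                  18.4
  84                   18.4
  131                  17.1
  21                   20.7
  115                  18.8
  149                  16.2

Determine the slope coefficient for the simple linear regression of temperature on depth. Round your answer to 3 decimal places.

n = 8, Σx = 876, Σy = 145.8, Σxy = 15625.3, Σx² = 108638
Sxx = Σx² − (Σx)²/n = 108638 − 95922 = 12716
Sxy = Σxy − (Σx)(Σy)/n = 15625.3 − 15965.1 = -339.8
b = Sxy/Sxx = -339.8/12716 = -0.026722

-0.027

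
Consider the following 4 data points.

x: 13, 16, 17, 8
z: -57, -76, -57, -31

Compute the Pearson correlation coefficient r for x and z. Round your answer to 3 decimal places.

n = 4, Σx = 54, Σy = -221, Σxy = -3174, Σx² = 778, Σy² = 13235
Sxx = Σx² − (Σx)²/n = 778 − 729 = 49
Sxy = Σxy − (Σx)(Σy)/n = -3174 − (-2983.5) = -190.5
Syy = Σy² − (Σy)²/n = 13235 − 12210.25 = 1024.75
r = Sxy/√(Sxx·Syy) = -190.5/√(50212.75) = -190.5/224.082016 = -0.850135

-0.850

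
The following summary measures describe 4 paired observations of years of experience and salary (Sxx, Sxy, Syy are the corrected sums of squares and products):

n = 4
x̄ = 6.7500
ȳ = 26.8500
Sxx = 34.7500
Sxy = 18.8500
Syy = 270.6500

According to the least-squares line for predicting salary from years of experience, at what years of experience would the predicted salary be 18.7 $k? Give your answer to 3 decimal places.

-8.275

b = Sxy/Sxx = 18.85/34.75 = 0.542446
a = ȳ − b·x̄ = 26.85 − 0.542446·6.75 = 23.188489
Set a + b·x = 18.7: x = (18.7 − 23.188489) / 0.542446 = -8.274536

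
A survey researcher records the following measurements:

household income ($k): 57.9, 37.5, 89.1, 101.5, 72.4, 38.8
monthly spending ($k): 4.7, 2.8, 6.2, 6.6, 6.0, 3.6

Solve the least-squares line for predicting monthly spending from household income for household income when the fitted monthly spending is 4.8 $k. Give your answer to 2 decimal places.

62.94

n = 6, Σx = 397.2, Σy = 29.9, Σxy = 2173.53, Σx² = 29746.92
Sxx = Σx² − (Σx)²/n = 29746.92 − 26294.64 = 3452.28
Sxy = Σxy − (Σx)(Σy)/n = 2173.53 − 1979.38 = 194.15
b = Sxy/Sxx = 194.15/3452.28 = 0.056238
a = ȳ − b·x̄ = 4.983333 − 0.056238·66.2 = 1.260365
Set a + b·x = 4.8: x = (4.8 − 1.260365) / 0.056238 = 62.940057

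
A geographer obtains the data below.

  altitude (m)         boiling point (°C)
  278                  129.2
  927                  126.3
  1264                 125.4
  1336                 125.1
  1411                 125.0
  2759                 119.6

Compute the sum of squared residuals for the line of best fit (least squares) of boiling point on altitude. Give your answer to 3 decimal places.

0.170

n = 6, Σx = 7975, Σy = 750.6, Σxy = 984988.3, Σx² = 13922207, Σy² = 93948.66
Sxx = Σx² − (Σx)²/n = 13922207 − 10600104.166667 = 3322102.833333
Sxy = Σxy − (Σx)(Σy)/n = 984988.3 − 997672.5 = -12684.2
Syy = Σy² − (Σy)²/n = 93948.66 − 93900.06 = 48.6
b = Sxy/Sxx = -12684.2/3322102.833333 = -0.003818
SSE = Syy − b·Sxy = 48.6 − (-0.003818)·(-12684.2) = 0.170154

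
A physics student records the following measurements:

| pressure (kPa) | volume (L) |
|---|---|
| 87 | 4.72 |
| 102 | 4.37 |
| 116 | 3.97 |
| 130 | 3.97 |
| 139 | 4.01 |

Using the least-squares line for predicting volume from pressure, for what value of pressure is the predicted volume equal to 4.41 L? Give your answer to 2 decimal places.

n = 5, Σx = 574, Σy = 21.04, Σxy = 2390.39, Σx² = 67650
Sxx = Σx² − (Σx)²/n = 67650 − 65895.2 = 1754.8
Sxy = Σxy − (Σx)(Σy)/n = 2390.39 − 2415.392 = -25.002
b = Sxy/Sxx = -25.002/1754.8 = -0.014248
a = ȳ − b·x̄ = 4.208 − (-0.014248)·114.8 = 5.843645
Set a + b·x = 4.41: x = (4.41 − 5.843645) / (-0.014248) = 100.622350

100.62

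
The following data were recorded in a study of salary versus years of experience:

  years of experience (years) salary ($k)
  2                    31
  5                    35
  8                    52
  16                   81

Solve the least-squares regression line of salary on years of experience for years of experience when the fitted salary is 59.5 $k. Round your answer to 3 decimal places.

n = 4, Σx = 31, Σy = 199, Σxy = 1949, Σx² = 349
Sxx = Σx² − (Σx)²/n = 349 − 240.25 = 108.75
Sxy = Σxy − (Σx)(Σy)/n = 1949 − 1542.25 = 406.75
b = Sxy/Sxx = 406.75/108.75 = 3.740230
a = ȳ − b·x̄ = 49.75 − 3.740230·7.75 = 20.763218
Set a + b·x = 59.5: x = (59.5 − 20.763218) / 3.740230 = 10.356792

10.357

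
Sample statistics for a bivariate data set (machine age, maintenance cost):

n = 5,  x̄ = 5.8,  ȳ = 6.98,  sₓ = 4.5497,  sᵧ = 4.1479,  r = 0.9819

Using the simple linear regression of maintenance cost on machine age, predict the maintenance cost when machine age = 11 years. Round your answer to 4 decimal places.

b = r · sᵧ/sₓ = 0.9819 · 4.1479/4.5497 = 0.895185
a = ȳ − b·x̄ = 6.98 − 0.895185·5.8 = 1.787927
ŷ(11) = a + b·11 = 1.787927 + 0.895185·11 = 11.634962

11.6350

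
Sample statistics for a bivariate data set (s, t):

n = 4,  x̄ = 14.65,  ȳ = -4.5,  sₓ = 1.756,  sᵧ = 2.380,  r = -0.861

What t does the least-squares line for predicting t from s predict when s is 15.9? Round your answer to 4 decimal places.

-5.9587

b = r · sᵧ/sₓ = -0.861 · 2.38/1.756 = -1.166959
a = ȳ − b·x̄ = -4.5 − (-1.166959)·14.65 = 12.595949
ŷ(15.9) = a + b·15.9 = 12.595949 + (-1.166959)·15.9 = -5.958699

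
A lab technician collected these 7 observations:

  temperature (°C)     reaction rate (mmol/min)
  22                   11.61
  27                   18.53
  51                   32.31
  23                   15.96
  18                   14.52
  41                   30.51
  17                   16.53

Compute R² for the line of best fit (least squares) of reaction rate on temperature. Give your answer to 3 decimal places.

0.888

n = 7, Σx = 199, Σy = 139.97, Σxy = 4563.9, Σx² = 6637, Σy² = 3191.7421
Sxx = Σx² − (Σx)²/n = 6637 − 5657.285714 = 979.714286
Sxy = Σxy − (Σx)(Σy)/n = 4563.9 − 3979.147143 = 584.752857
Syy = Σy² − (Σy)²/n = 3191.7421 − 2798.800129 = 392.941971
R² = Sxy²/(Sxx·Syy) = (584.752857)²/(979.714286·392.941971) = 0.888212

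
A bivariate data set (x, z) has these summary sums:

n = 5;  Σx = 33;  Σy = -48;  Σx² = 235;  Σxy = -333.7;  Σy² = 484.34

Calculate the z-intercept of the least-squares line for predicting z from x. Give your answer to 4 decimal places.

Sxx = Σx² − (Σx)²/n = 235 − 217.8 = 17.2
Sxy = Σxy − (Σx)(Σy)/n = -333.7 − (-316.8) = -16.9
b = Sxy/Sxx = -16.9/17.2 = -0.982558
a = ȳ − b·x̄ = -9.6 − (-0.982558)·6.6 = -3.115116

-3.1151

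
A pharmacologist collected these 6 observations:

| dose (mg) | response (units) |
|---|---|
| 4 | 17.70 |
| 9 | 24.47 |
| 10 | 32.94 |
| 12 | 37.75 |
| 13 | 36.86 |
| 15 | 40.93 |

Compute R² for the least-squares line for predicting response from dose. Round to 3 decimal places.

0.927

n = 6, Σx = 63, Σy = 190.65, Σxy = 2166.56, Σx² = 735, Σy² = 6456.1015
Sxx = Σx² − (Σx)²/n = 735 − 661.5 = 73.5
Sxy = Σxy − (Σx)(Σy)/n = 2166.56 − 2001.825 = 164.735
Syy = Σy² − (Σy)²/n = 6456.1015 − 6057.90375 = 398.19775
R² = Sxy²/(Sxx·Syy) = (164.735)²/(73.5·398.19775) = 0.927226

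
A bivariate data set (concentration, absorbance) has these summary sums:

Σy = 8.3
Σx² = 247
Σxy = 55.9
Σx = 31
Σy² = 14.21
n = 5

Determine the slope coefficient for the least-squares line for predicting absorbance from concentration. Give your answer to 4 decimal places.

Sxx = Σx² − (Σx)²/n = 247 − 192.2 = 54.8
Sxy = Σxy − (Σx)(Σy)/n = 55.9 − 51.46 = 4.44
b = Sxy/Sxx = 4.44/54.8 = 0.081022

0.0810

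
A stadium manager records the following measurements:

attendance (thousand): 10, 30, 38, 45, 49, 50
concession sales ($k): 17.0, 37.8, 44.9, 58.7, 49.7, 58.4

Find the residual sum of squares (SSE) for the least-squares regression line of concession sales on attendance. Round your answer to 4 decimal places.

n = 6, Σx = 222, Σy = 266.5, Σxy = 11007, Σx² = 9370, Σy² = 13060.19
Sxx = Σx² − (Σx)²/n = 9370 − 8214 = 1156
Sxy = Σxy − (Σx)(Σy)/n = 11007 − 9860.5 = 1146.5
Syy = Σy² − (Σy)²/n = 13060.19 − 11837.041667 = 1223.148333
b = Sxy/Sxx = 1146.5/1156 = 0.991782
SSE = Syy − b·Sxy = 1223.148333 − 0.991782·1146.5 = 86.070262

86.0703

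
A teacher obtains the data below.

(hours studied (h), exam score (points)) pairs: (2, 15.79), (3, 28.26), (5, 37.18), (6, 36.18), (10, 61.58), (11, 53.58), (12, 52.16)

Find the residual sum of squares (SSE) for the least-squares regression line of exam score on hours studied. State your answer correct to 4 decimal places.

n = 7, Σx = 49, Σy = 284.73, Σxy = 2350.44, Σx² = 439, Σy² = 13122.8749
Sxx = Σx² − (Σx)²/n = 439 − 343 = 96
Sxy = Σxy − (Σx)(Σy)/n = 2350.44 − 1993.11 = 357.33
Syy = Σy² − (Σy)²/n = 13122.8749 − 11581.596129 = 1541.278771
b = Sxy/Sxx = 357.33/96 = 3.722187
SSE = Syy − b·Sxy = 1541.278771 − 3.722187·357.33 = 211.229512

211.2295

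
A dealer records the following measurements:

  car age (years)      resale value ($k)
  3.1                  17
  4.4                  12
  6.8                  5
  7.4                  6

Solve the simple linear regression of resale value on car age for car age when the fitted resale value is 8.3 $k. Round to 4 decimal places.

n = 4, Σx = 21.7, Σy = 40, Σxy = 183.9, Σx² = 129.97
Sxx = Σx² − (Σx)²/n = 129.97 − 117.7225 = 12.2475
Sxy = Σxy − (Σx)(Σy)/n = 183.9 − 217 = -33.1
b = Sxy/Sxx = -33.1/12.2475 = -2.702592
a = ȳ − b·x̄ = 10 − (-2.702592)·5.425 = 24.661564
Set a + b·x = 8.3: x = (8.3 − 24.661564) / (-2.702592) = 6.054026

6.0540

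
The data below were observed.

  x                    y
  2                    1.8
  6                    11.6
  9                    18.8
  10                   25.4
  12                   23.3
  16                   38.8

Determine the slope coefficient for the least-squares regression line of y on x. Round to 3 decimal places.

n = 6, Σx = 55, Σy = 119.7, Σxy = 1396.8, Σx² = 621
Sxx = Σx² − (Σx)²/n = 621 − 504.166667 = 116.833333
Sxy = Σxy − (Σx)(Σy)/n = 1396.8 − 1097.25 = 299.55
b = Sxy/Sxx = 299.55/116.833333 = 2.563909

2.564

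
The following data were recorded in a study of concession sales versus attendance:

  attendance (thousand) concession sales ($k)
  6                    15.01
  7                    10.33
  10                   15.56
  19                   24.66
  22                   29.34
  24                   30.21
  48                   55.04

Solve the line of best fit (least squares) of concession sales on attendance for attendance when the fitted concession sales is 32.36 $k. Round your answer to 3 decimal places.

25.894

n = 7, Σx = 136, Σy = 180.15, Σxy = 4798.95, Σx² = 3910
Sxx = Σx² − (Σx)²/n = 3910 − 2642.285714 = 1267.714286
Sxy = Σxy − (Σx)(Σy)/n = 4798.95 − 3500.057143 = 1298.892857
b = Sxy/Sxx = 1298.892857/1267.714286 = 1.024594
a = ȳ − b·x̄ = 25.735714 − 1.024594·19.428571 = 5.829310
Set a + b·x = 32.36: x = (32.36 − 5.829310) / 1.024594 = 25.893848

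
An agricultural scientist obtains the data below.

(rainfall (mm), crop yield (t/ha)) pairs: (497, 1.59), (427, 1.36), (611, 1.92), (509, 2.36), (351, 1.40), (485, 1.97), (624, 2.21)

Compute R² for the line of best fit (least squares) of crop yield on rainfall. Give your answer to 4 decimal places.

n = 7, Σx = 3504, Σy = 12.81, Σxy = 6571.2, Σx² = 1809542, Σy² = 24.3587
Sxx = Σx² − (Σx)²/n = 1809542 − 1754002.285714 = 55539.714286
Sxy = Σxy − (Σx)(Σy)/n = 6571.2 − 6412.32 = 158.88
Syy = Σy² − (Σy)²/n = 24.3587 − 23.4423 = 0.9164
R² = Sxy²/(Sxx·Syy) = (158.88)²/(55539.714286·0.9164) = 0.495964

0.4960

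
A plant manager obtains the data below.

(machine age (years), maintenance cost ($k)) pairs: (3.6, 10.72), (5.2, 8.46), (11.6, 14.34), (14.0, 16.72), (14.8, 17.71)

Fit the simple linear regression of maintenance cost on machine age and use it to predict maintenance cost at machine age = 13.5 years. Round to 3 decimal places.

n = 5, Σx = 49.2, Σy = 67.95, Σxy = 745.116, Σx² = 589.6
Sxx = Σx² − (Σx)²/n = 589.6 − 484.128 = 105.472
Sxy = Σxy − (Σx)(Σy)/n = 745.116 − 668.628 = 76.488
b = Sxy/Sxx = 76.488/105.472 = 0.725197
a = ȳ − b·x̄ = 13.59 − 0.725197·9.84 = 6.454059
ŷ(13.5) = a + b·13.5 = 6.454059 + 0.725197·13.5 = 16.244222

16.244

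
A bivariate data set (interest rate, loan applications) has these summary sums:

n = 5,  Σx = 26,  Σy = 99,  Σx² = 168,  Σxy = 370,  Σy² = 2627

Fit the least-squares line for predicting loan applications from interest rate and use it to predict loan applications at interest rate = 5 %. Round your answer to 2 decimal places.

Sxx = Σx² − (Σx)²/n = 168 − 135.2 = 32.8
Sxy = Σxy − (Σx)(Σy)/n = 370 − 514.8 = -144.8
b = Sxy/Sxx = -144.8/32.8 = -4.414634
a = ȳ − b·x̄ = 19.8 − (-4.414634)·5.2 = 42.756098
ŷ(5) = a + b·5 = 42.756098 + (-4.414634)·5 = 20.682927

20.68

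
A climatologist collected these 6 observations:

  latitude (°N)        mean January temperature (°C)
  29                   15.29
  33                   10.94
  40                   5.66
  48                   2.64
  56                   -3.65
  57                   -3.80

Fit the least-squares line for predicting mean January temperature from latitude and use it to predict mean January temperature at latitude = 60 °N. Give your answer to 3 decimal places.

-6.028

n = 6, Σx = 263, Σy = 27.08, Σxy = 736.55, Σx² = 12219
Sxx = Σx² − (Σx)²/n = 12219 − 11528.166667 = 690.833333
Sxy = Σxy − (Σx)(Σy)/n = 736.55 − 1187.006667 = -450.456667
b = Sxy/Sxx = -450.456667/690.833333 = -0.652048
a = ȳ − b·x̄ = 4.513333 − (-0.652048)·43.833333 = 33.094782
ŷ(60) = a + b·60 = 33.094782 + (-0.652048)·60 = -6.028113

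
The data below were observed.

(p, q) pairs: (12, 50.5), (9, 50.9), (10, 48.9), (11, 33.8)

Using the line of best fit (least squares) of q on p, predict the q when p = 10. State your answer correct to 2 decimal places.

46.84

n = 4, Σx = 42, Σy = 184.1, Σxy = 1924.9, Σx² = 446
Sxx = Σx² − (Σx)²/n = 446 − 441 = 5
Sxy = Σxy − (Σx)(Σy)/n = 1924.9 − 1933.05 = -8.15
b = Sxy/Sxx = -8.15/5 = -1.63
a = ȳ − b·x̄ = 46.025 − (-1.63)·10.5 = 63.14
ŷ(10) = a + b·10 = 63.14 + (-1.63)·10 = 46.84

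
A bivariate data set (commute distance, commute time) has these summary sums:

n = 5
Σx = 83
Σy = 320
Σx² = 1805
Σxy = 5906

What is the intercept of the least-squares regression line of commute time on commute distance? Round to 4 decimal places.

40.9185

Sxx = Σx² − (Σx)²/n = 1805 − 1377.8 = 427.2
Sxy = Σxy − (Σx)(Σy)/n = 5906 − 5312 = 594
b = Sxy/Sxx = 594/427.2 = 1.390449
a = ȳ − b·x̄ = 64 − 1.390449·16.6 = 40.918539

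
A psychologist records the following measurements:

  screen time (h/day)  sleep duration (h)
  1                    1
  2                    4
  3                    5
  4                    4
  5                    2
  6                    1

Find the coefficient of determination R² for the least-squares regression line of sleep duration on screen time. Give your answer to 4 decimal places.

n = 6, Σx = 21, Σy = 17, Σxy = 56, Σx² = 91, Σy² = 63
Sxx = Σx² − (Σx)²/n = 91 − 73.5 = 17.5
Sxy = Σxy − (Σx)(Σy)/n = 56 − 59.5 = -3.5
Syy = Σy² − (Σy)²/n = 63 − 48.166667 = 14.833333
R² = Sxy²/(Sxx·Syy) = (-3.5)²/(17.5·14.833333) = 0.047191

0.0472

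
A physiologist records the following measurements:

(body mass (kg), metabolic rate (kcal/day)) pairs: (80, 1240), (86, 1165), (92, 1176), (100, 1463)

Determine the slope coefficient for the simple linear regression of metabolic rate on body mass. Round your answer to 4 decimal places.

n = 4, Σx = 358, Σy = 5044, Σxy = 453882, Σx² = 32260
Sxx = Σx² − (Σx)²/n = 32260 − 32041 = 219
Sxy = Σxy − (Σx)(Σy)/n = 453882 − 451438 = 2444
b = Sxy/Sxx = 2444/219 = 11.159817

11.1598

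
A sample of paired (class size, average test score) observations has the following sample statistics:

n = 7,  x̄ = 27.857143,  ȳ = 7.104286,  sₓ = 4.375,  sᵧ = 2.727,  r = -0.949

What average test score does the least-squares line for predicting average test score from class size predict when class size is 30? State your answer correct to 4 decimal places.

5.8367

b = r · sᵧ/sₓ = -0.949 · 2.727/4.375 = -0.591525
a = ȳ − b·x̄ = 7.104286 − (-0.591525)·27.857143 = 23.582490
ŷ(30) = a + b·30 = 23.582490 + (-0.591525)·30 = 5.836732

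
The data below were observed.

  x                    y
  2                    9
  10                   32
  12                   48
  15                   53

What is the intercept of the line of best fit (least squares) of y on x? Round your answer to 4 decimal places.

1.3881

n = 4, Σx = 39, Σy = 142, Σxy = 1709, Σx² = 473
Sxx = Σx² − (Σx)²/n = 473 − 380.25 = 92.75
Sxy = Σxy − (Σx)(Σy)/n = 1709 − 1384.5 = 324.5
b = Sxy/Sxx = 324.5/92.75 = 3.498652
a = ȳ − b·x̄ = 35.5 − 3.498652·9.75 = 1.388140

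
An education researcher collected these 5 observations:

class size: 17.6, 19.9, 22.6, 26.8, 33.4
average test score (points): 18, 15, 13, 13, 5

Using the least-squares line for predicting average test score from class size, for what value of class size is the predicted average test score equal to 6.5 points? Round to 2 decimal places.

n = 5, Σx = 120.3, Σy = 64, Σxy = 1424.5, Σx² = 3050.33
Sxx = Σx² − (Σx)²/n = 3050.33 − 2894.418 = 155.912
Sxy = Σxy − (Σx)(Σy)/n = 1424.5 − 1539.84 = -115.34
b = Sxy/Sxx = -115.34/155.912 = -0.739776
a = ȳ − b·x̄ = 12.8 − (-0.739776)·24.06 = 30.599017
Set a + b·x = 6.5: x = (6.5 − 30.599017) / (-0.739776) = 32.576088

32.58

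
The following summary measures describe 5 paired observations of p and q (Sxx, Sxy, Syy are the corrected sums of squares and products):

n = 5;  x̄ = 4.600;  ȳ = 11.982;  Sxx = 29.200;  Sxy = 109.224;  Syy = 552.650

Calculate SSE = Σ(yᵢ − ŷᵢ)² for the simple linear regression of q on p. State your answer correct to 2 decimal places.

144.09

b = Sxy/Sxx = 109.224/29.2 = 3.740548
SSE = Syy − b·Sxy = 552.65 − 3.740548·109.224 = 144.092391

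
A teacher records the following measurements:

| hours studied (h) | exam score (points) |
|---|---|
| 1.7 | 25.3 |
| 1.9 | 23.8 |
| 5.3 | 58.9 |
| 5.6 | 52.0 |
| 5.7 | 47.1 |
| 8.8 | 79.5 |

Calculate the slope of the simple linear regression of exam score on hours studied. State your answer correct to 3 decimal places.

n = 6, Σx = 29, Σy = 286.6, Σxy = 1659.67, Σx² = 175.88
Sxx = Σx² − (Σx)²/n = 175.88 − 140.166667 = 35.713333
Sxy = Σxy − (Σx)(Σy)/n = 1659.67 − 1385.233333 = 274.436667
b = Sxy/Sxx = 274.436667/35.713333 = 7.684432

7.684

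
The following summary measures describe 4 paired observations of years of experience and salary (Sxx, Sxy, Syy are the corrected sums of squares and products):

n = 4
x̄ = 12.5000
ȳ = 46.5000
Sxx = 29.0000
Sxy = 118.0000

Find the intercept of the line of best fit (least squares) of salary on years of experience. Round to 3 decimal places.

b = Sxy/Sxx = 118/29 = 4.068966
a = ȳ − b·x̄ = 46.5 − 4.068966·12.5 = -4.362069

-4.362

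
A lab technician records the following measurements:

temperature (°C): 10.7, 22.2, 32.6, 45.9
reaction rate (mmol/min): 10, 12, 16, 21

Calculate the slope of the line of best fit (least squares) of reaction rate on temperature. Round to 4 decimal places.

n = 4, Σx = 111.4, Σy = 59, Σxy = 1858.9, Σx² = 3776.9
Sxx = Σx² − (Σx)²/n = 3776.9 − 3102.49 = 674.41
Sxy = Σxy − (Σx)(Σy)/n = 1858.9 − 1643.15 = 215.75
b = Sxy/Sxx = 215.75/674.41 = 0.319909

0.3199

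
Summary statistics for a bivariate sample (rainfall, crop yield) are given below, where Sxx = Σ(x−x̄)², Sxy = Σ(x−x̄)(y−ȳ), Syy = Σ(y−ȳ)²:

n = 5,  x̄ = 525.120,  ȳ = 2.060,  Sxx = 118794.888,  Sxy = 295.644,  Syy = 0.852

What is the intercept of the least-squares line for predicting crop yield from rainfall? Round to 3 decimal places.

b = Sxy/Sxx = 295.644/118794.888 = 0.002489
a = ȳ − b·x̄ = 2.06 − 0.002489·525.12 = 0.753138

0.753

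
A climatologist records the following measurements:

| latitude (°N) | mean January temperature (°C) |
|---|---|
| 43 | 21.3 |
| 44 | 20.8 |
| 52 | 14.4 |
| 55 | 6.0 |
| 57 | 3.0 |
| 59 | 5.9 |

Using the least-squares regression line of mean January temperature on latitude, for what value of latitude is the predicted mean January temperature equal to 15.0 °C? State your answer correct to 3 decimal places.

48.956

n = 6, Σx = 310, Σy = 71.4, Σxy = 3429, Σx² = 16244
Sxx = Σx² − (Σx)²/n = 16244 − 16016.666667 = 227.333333
Sxy = Σxy − (Σx)(Σy)/n = 3429 − 3689 = -260
b = Sxy/Sxx = -260/227.333333 = -1.143695
a = ȳ − b·x̄ = 11.9 − (-1.143695)·51.666667 = 70.990909
Set a + b·x = 15.0: x = (15.0 − 70.990909) / (-1.143695) = 48.956154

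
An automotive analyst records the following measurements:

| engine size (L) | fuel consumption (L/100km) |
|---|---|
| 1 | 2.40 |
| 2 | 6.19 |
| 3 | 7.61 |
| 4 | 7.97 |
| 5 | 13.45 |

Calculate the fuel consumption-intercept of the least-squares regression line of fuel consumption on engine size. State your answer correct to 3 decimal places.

n = 5, Σx = 15, Σy = 37.62, Σxy = 136.74, Σx² = 55
Sxx = Σx² − (Σx)²/n = 55 − 45 = 10
Sxy = Σxy − (Σx)(Σy)/n = 136.74 − 112.86 = 23.88
b = Sxy/Sxx = 23.88/10 = 2.388
a = ȳ − b·x̄ = 7.524 − 2.388·3 = 0.36

0.360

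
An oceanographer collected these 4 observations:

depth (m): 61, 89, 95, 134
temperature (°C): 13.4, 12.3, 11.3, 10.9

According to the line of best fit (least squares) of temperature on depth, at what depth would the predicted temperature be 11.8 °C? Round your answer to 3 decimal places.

n = 4, Σx = 379, Σy = 47.9, Σxy = 4446.2, Σx² = 38623
Sxx = Σx² − (Σx)²/n = 38623 − 35910.25 = 2712.75
Sxy = Σxy − (Σx)(Σy)/n = 4446.2 − 4538.525 = -92.325
b = Sxy/Sxx = -92.325/2712.75 = -0.034034
a = ȳ − b·x̄ = 11.975 − (-0.034034)·94.75 = 15.199696
Set a + b·x = 11.8: x = (11.8 − 15.199696) / (-0.034034) = 99.891958

99.892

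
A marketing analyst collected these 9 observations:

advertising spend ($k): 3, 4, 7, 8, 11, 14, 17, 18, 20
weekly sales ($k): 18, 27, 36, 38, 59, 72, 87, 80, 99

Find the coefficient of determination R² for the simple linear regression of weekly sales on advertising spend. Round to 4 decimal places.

0.9810

n = 9, Σx = 102, Σy = 516, Σxy = 7274, Σx² = 1468, Σy² = 36228
Sxx = Σx² − (Σx)²/n = 1468 − 1156 = 312
Sxy = Σxy − (Σx)(Σy)/n = 7274 − 5848 = 1426
Syy = Σy² − (Σy)²/n = 36228 − 29584 = 6644
R² = Sxy²/(Sxx·Syy) = (1426)²/(312·6644) = 0.980968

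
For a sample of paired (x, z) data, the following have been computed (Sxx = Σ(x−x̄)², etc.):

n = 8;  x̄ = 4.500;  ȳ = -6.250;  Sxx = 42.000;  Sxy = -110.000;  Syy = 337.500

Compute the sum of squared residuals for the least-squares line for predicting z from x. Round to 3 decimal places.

b = Sxy/Sxx = -110/42 = -2.619048
SSE = Syy − b·Sxy = 337.5 − (-2.619048)·(-110) = 49.404762

49.405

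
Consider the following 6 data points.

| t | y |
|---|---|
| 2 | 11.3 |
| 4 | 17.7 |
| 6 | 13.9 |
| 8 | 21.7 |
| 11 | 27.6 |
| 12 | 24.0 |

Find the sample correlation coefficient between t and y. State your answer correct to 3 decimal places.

n = 6, Σx = 43, Σy = 116.2, Σxy = 942, Σx² = 385, Σy² = 2442.84
Sxx = Σx² − (Σx)²/n = 385 − 308.166667 = 76.833333
Sxy = Σxy − (Σx)(Σy)/n = 942 − 832.766667 = 109.233333
Syy = Σy² − (Σy)²/n = 2442.84 − 2250.406667 = 192.433333
r = Sxy/√(Sxx·Syy) = 109.233333/√(14785.294444) = 109.233333/121.594796 = 0.898339

0.898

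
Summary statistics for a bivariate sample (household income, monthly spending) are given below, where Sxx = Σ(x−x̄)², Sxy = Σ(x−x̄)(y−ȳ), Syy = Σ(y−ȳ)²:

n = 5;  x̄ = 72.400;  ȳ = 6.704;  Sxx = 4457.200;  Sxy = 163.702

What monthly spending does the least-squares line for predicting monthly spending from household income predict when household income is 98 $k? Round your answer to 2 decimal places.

b = Sxy/Sxx = 163.702/4457.2 = 0.036728
a = ȳ − b·x̄ = 6.704 − 0.036728·72.4 = 4.044926
ŷ(98) = a + b·98 = 4.044926 + 0.036728·98 = 7.644225

7.64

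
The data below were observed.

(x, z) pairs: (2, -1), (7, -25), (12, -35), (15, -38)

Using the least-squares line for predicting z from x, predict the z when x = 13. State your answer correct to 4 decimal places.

n = 4, Σx = 36, Σy = -99, Σxy = -1167, Σx² = 422
Sxx = Σx² − (Σx)²/n = 422 − 324 = 98
Sxy = Σxy − (Σx)(Σy)/n = -1167 − (-891) = -276
b = Sxy/Sxx = -276/98 = -2.816327
a = ȳ − b·x̄ = -24.75 − (-2.816327)·9 = 0.596939
ŷ(13) = a + b·13 = 0.596939 + (-2.816327)·13 = -36.015306

-36.0153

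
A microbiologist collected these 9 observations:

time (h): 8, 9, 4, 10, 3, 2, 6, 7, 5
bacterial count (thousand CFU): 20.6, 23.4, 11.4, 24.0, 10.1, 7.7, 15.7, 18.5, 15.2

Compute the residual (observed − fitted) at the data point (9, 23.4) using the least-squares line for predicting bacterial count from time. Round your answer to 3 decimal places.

0.771

n = 9, Σx = 54, Σy = 146.6, Σxy = 1006.4, Σx² = 384
Sxx = Σx² − (Σx)²/n = 384 − 324 = 60
Sxy = Σxy − (Σx)(Σy)/n = 1006.4 − 879.6 = 126.8
b = Sxy/Sxx = 126.8/60 = 2.113333
a = ȳ − b·x̄ = 16.288889 − 2.113333·6 = 3.608889
ŷ(9) = 3.608889 + 2.113333·9 = 22.628889
residual = y − ŷ = 23.4 − 22.628889 = 0.771111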